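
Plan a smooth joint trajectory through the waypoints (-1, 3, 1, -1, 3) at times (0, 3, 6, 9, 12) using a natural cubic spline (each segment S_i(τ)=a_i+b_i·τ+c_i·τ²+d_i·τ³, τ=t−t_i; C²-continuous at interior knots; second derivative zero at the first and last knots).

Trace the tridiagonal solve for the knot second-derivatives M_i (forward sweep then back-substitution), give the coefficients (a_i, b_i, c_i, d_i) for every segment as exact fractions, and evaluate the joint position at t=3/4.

Δ: Δ0=4/3, Δ1=-2/3, Δ2=-2/3, Δ3=4/3
row 1: diag=12, rhs=-12; c'=1/4, d'=-1
row 2: denom=12−3·1/4=45/4; d'=(0−3·-1)/(45/4)=4/15
row 3: denom=12−3·4/15=56/5; d'=(12−3·4/15)/(56/5)=1
back: M3=1
back: M2=4/15−4/15·1=0
back: M1=-1−1/4·0=-1
M: M0=0, M1=-1, M2=0, M3=1, M4=0
seg 0: a=-1, c=M0/2=0, d=(M1−M0)/(6·3)=-1/18, b=Δ0−h0·(2M0+M1)/6=11/6
seg 1: a=3, c=M1/2=-1/2, d=(M2−M1)/(6·3)=1/18, b=Δ1−h1·(2M1+M2)/6=1/3
seg 2: a=1, c=M2/2=0, d=(M3−M2)/(6·3)=1/18, b=Δ2−h2·(2M2+M3)/6=-7/6
seg 3: a=-1, c=M3/2=1/2, d=(M4−M3)/(6·3)=-1/18, b=Δ3−h3·(2M3+M4)/6=1/3
t_q=3/4 → seg 0, τ=3/4; S=-1+11/6·τ+0·τ²+-1/18·τ³=45/128

  seg 0: a=-1 b=11/6 c=0 d=-1/18
  seg 1: a=3 b=1/3 c=-1/2 d=1/18
  seg 2: a=1 b=-7/6 c=0 d=1/18
  seg 3: a=-1 b=1/3 c=1/2 d=-1/18
S(3/4) = 45/128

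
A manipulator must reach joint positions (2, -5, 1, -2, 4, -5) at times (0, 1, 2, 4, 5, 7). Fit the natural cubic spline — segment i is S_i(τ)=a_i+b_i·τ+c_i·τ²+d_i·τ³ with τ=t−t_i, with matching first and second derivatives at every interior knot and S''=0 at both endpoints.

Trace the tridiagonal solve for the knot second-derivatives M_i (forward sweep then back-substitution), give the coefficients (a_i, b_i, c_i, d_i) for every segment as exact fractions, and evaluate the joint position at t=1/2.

  seg 0: a=2 b=-15509/1418 c=0 d=5583/1418
  seg 1: a=-5 b=620/709 c=16749/1418 d=-9481/1418
  seg 2: a=1 b=6295/1418 c=-5847/709 d=7483/2836
  seg 3: a=-2 b=4417/1418 c=10755/1418 d=-3332/709
  seg 4: a=4 b=5935/1418 c=-9237/1418 d=3079/2836
S(1/2) = -33765/11344

Δ: Δ0=-7, Δ1=6, Δ2=-3/2, Δ3=6, Δ4=-9/2
row 1: diag=4, rhs=78; c'=1/4, d'=39/2
row 2: denom=6−1·1/4=23/4; d'=(-45−1·39/2)/(23/4)=-258/23
row 3: denom=6−2·8/23=122/23; d'=(45−2·-258/23)/(122/23)=1551/122
row 4: denom=6−1·23/122=709/122; d'=(-63−1·1551/122)/(709/122)=-9237/709
back: M4=-9237/709
back: M3=1551/122−23/122·-9237/709=10755/709
back: M2=-258/23−8/23·10755/709=-11694/709
back: M1=39/2−1/4·-11694/709=16749/709
M: M0=0, M1=16749/709, M2=-11694/709, M3=10755/709, M4=-9237/709, M5=0
seg 0: a=2, c=M0/2=0, d=(M1−M0)/(6·1)=5583/1418, b=Δ0−h0·(2M0+M1)/6=-15509/1418
seg 1: a=-5, c=M1/2=16749/1418, d=(M2−M1)/(6·1)=-9481/1418, b=Δ1−h1·(2M1+M2)/6=620/709
seg 2: a=1, c=M2/2=-5847/709, d=(M3−M2)/(6·2)=7483/2836, b=Δ2−h2·(2M2+M3)/6=6295/1418
seg 3: a=-2, c=M3/2=10755/1418, d=(M4−M3)/(6·1)=-3332/709, b=Δ3−h3·(2M3+M4)/6=4417/1418
seg 4: a=4, c=M4/2=-9237/1418, d=(M5−M4)/(6·2)=3079/2836, b=Δ4−h4·(2M4+M5)/6=5935/1418
t_q=1/2 → seg 0, τ=1/2; S=2+-15509/1418·τ+0·τ²+5583/1418·τ³=-33765/11344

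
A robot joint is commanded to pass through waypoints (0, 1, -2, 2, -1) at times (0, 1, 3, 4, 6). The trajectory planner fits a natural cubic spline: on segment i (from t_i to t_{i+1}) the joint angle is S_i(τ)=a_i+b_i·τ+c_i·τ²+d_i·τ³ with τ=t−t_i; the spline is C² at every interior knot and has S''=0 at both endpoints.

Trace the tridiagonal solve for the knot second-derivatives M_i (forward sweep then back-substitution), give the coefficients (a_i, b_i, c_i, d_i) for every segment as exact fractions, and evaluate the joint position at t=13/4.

Δ: Δ0=1, Δ1=-3/2, Δ2=4, Δ3=-3/2
row 1: diag=6, rhs=-15; c'=1/3, d'=-5/2
row 2: denom=6−2·1/3=16/3; d'=(33−2·-5/2)/(16/3)=57/8
row 3: denom=6−1·3/16=93/16; d'=(-33−1·57/8)/(93/16)=-214/31
back: M3=-214/31
back: M2=57/8−3/16·-214/31=261/31
back: M1=-5/2−1/3·261/31=-329/62
M: M0=0, M1=-329/62, M2=261/31, M3=-214/31, M4=0
seg 0: a=0, c=M0/2=0, d=(M1−M0)/(6·1)=-329/372, b=Δ0−h0·(2M0+M1)/6=701/372
seg 1: a=1, c=M1/2=-329/124, d=(M2−M1)/(6·2)=851/744, b=Δ1−h1·(2M1+M2)/6=-143/186
seg 2: a=-2, c=M2/2=261/62, d=(M3−M2)/(6·1)=-475/186, b=Δ2−h2·(2M2+M3)/6=218/93
seg 3: a=2, c=M3/2=-107/31, d=(M4−M3)/(6·2)=107/186, b=Δ3−h3·(2M3+M4)/6=577/186
t_q=13/4 → seg 2, τ=1/4; S=-2+218/93·τ+261/62·τ²+-475/186·τ³=-4725/3968

  seg 0: a=0 b=701/372 c=0 d=-329/372
  seg 1: a=1 b=-143/186 c=-329/124 d=851/744
  seg 2: a=-2 b=218/93 c=261/62 d=-475/186
  seg 3: a=2 b=577/186 c=-107/31 d=107/186
S(13/4) = -4725/3968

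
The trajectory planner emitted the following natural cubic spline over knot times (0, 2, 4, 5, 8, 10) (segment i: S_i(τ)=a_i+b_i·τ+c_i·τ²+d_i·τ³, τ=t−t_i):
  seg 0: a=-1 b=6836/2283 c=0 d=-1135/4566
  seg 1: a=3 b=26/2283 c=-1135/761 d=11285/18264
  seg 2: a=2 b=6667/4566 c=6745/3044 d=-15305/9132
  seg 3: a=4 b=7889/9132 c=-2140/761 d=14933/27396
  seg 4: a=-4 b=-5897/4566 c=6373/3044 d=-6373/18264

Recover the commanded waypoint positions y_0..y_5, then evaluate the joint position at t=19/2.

y_0=-1 y_1=3 y_2=2 y_3=4 y_4=-4 y_5=-1
S(19/2) = -117097/48704

y_0 = S_0(0) = a_0 = -1
y_1 = S_1(0) = a_1 = 3
y_2 = S_2(0) = a_2 = 2
y_3 = S_3(0) = a_3 = 4
y_4 = S_4(0) = a_4 = -4
y_5 = S_4(2) = -1
t_q=19/2 is in segment 4 (τ=3/2); S_4(τ)=-117097/48704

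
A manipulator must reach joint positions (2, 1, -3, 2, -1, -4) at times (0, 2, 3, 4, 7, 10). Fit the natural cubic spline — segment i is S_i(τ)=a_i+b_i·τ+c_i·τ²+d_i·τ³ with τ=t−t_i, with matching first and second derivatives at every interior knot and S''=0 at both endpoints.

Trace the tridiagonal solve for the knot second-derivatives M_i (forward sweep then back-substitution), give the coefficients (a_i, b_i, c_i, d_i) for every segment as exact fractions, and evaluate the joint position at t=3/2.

Δ: Δ0=-1/2, Δ1=-4, Δ2=5, Δ3=-1, Δ4=-1
row 1: diag=6, rhs=-21; c'=1/6, d'=-7/2
row 2: denom=4−1·1/6=23/6; d'=(54−1·-7/2)/(23/6)=15
row 3: denom=8−1·6/23=178/23; d'=(-36−1·15)/(178/23)=-1173/178
row 4: denom=12−3·69/178=1929/178; d'=(0−3·-1173/178)/(1929/178)=1173/643
back: M4=1173/643
back: M3=-1173/178−69/178·1173/643=-4692/643
back: M2=15−6/23·-4692/643=10869/643
back: M1=-7/2−1/6·10869/643=-4062/643
M: M0=0, M1=-4062/643, M2=10869/643, M3=-4692/643, M4=1173/643, M5=0
seg 0: a=2, c=M0/2=0, d=(M1−M0)/(6·2)=-677/1286, b=Δ0−h0·(2M0+M1)/6=2065/1286
seg 1: a=1, c=M1/2=-2031/643, d=(M2−M1)/(6·1)=4977/1286, b=Δ1−h1·(2M1+M2)/6=-6059/1286
seg 2: a=-3, c=M2/2=10869/1286, d=(M3−M2)/(6·1)=-5187/1286, b=Δ2−h2·(2M2+M3)/6=374/643
seg 3: a=2, c=M3/2=-2346/643, d=(M4−M3)/(6·3)=1955/3858, b=Δ3−h3·(2M3+M4)/6=6925/1286
seg 4: a=-1, c=M4/2=1173/1286, d=(M5−M4)/(6·3)=-391/3858, b=Δ4−h4·(2M4+M5)/6=-1816/643
t_q=3/2 → seg 0, τ=3/2; S=2+2065/1286·τ+0·τ²+-677/1286·τ³=27077/10288

  seg 0: a=2 b=2065/1286 c=0 d=-677/1286
  seg 1: a=1 b=-6059/1286 c=-2031/643 d=4977/1286
  seg 2: a=-3 b=374/643 c=10869/1286 d=-5187/1286
  seg 3: a=2 b=6925/1286 c=-2346/643 d=1955/3858
  seg 4: a=-1 b=-1816/643 c=1173/1286 d=-391/3858
S(3/2) = 27077/10288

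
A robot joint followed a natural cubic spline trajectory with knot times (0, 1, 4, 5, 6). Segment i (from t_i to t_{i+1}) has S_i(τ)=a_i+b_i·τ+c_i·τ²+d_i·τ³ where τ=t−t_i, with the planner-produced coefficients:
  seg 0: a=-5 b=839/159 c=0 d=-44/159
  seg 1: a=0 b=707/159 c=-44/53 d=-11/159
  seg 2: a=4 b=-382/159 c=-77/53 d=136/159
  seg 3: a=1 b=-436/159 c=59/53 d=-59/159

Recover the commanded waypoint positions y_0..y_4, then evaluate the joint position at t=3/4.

y_0 = S_0(0) = a_0 = -5
y_1 = S_1(0) = a_1 = 0
y_2 = S_2(0) = a_2 = 4
y_3 = S_3(0) = a_3 = 1
y_4 = S_3(1) = -1
t_q=3/4 is in segment 0 (τ=3/4); S_0(τ)=-983/848

y_0=-5 y_1=0 y_2=4 y_3=1 y_4=-1
S(3/4) = -983/848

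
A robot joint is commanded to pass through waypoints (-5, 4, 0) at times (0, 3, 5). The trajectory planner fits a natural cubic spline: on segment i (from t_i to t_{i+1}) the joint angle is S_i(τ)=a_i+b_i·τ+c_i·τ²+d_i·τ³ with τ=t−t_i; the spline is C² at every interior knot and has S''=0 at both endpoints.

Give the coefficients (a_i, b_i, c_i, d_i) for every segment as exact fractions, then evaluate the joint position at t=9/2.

  seg 0: a=-5 b=9/2 c=0 d=-1/6
  seg 1: a=4 b=0 c=-3/2 d=1/4
S(9/2) = 47/32

Δ: Δ0=3, Δ1=-2
row 1: diag=10, rhs=-30; c'=1/5, d'=-3
back: M1=-3
M: M0=0, M1=-3, M2=0
seg 0: a=-5, c=M0/2=0, d=(M1−M0)/(6·3)=-1/6, b=Δ0−h0·(2M0+M1)/6=9/2
seg 1: a=4, c=M1/2=-3/2, d=(M2−M1)/(6·2)=1/4, b=Δ1−h1·(2M1+M2)/6=0
t_q=9/2 → seg 1, τ=3/2; S=4+0·τ+-3/2·τ²+1/4·τ³=47/32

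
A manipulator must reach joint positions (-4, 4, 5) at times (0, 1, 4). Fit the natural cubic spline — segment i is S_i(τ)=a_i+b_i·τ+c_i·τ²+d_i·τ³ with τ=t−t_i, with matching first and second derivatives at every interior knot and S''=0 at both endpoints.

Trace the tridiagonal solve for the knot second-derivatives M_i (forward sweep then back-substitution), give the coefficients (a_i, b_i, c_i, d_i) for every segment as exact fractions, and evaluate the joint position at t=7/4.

  seg 0: a=-4 b=215/24 c=0 d=-23/24
  seg 1: a=4 b=73/12 c=-23/8 d=23/72
S(7/4) = 3625/512

Δ: Δ0=8, Δ1=1/3
row 1: diag=8, rhs=-46; c'=3/8, d'=-23/4
back: M1=-23/4
M: M0=0, M1=-23/4, M2=0
seg 0: a=-4, c=M0/2=0, d=(M1−M0)/(6·1)=-23/24, b=Δ0−h0·(2M0+M1)/6=215/24
seg 1: a=4, c=M1/2=-23/8, d=(M2−M1)/(6·3)=23/72, b=Δ1−h1·(2M1+M2)/6=73/12
t_q=7/4 → seg 1, τ=3/4; S=4+73/12·τ+-23/8·τ²+23/72·τ³=3625/512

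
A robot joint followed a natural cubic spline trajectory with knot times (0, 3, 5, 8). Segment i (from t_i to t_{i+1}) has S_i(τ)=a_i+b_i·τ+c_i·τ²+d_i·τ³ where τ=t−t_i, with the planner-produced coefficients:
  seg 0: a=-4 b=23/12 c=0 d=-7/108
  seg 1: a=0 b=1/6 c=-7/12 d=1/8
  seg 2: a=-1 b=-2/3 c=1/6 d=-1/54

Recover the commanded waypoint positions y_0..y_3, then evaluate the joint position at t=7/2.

y_0 = S_0(0) = a_0 = -4
y_1 = S_1(0) = a_1 = 0
y_2 = S_2(0) = a_2 = -1
y_3 = S_2(3) = -2
t_q=7/2 is in segment 1 (τ=1/2); S_1(τ)=-3/64

y_0=-4 y_1=0 y_2=-1 y_3=-2
S(7/2) = -3/64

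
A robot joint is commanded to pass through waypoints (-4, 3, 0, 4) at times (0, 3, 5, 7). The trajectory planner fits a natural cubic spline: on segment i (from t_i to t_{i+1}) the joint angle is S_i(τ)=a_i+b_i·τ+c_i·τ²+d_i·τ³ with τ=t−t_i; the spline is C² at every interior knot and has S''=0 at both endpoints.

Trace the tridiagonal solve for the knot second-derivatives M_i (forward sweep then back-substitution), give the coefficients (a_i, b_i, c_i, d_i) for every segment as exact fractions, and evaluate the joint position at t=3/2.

  seg 0: a=-4 b=871/228 c=0 d=-113/684
  seg 1: a=3 b=-73/114 c=-113/76 d=241/456
  seg 2: a=0 b=-14/57 c=32/19 d=-16/57
S(3/2) = 713/608

Δ: Δ0=7/3, Δ1=-3/2, Δ2=2
row 1: diag=10, rhs=-23; c'=1/5, d'=-23/10
row 2: denom=8−2·1/5=38/5; d'=(21−2·-23/10)/(38/5)=64/19
back: M2=64/19
back: M1=-23/10−1/5·64/19=-113/38
M: M0=0, M1=-113/38, M2=64/19, M3=0
seg 0: a=-4, c=M0/2=0, d=(M1−M0)/(6·3)=-113/684, b=Δ0−h0·(2M0+M1)/6=871/228
seg 1: a=3, c=M1/2=-113/76, d=(M2−M1)/(6·2)=241/456, b=Δ1−h1·(2M1+M2)/6=-73/114
seg 2: a=0, c=M2/2=32/19, d=(M3−M2)/(6·2)=-16/57, b=Δ2−h2·(2M2+M3)/6=-14/57
t_q=3/2 → seg 0, τ=3/2; S=-4+871/228·τ+0·τ²+-113/684·τ³=713/608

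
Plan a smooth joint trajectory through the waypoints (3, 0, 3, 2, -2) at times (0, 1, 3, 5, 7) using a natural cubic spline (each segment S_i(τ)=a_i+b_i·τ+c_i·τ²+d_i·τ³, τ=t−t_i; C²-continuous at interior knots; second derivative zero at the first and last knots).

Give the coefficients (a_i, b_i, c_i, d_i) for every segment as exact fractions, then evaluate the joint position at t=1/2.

Δ: Δ0=-3, Δ1=3/2, Δ2=-1/2, Δ3=-2
row 1: diag=6, rhs=27; c'=1/3, d'=9/2
row 2: denom=8−2·1/3=22/3; d'=(-12−2·9/2)/(22/3)=-63/22
row 3: denom=8−2·3/11=82/11; d'=(-9−2·-63/22)/(82/11)=-18/41
back: M3=-18/41
back: M2=-63/22−3/11·-18/41=-225/82
back: M1=9/2−1/3·-225/82=222/41
M: M0=0, M1=222/41, M2=-225/82, M3=-18/41, M4=0
seg 0: a=3, c=M0/2=0, d=(M1−M0)/(6·1)=37/41, b=Δ0−h0·(2M0+M1)/6=-160/41
seg 1: a=0, c=M1/2=111/41, d=(M2−M1)/(6·2)=-223/328, b=Δ1−h1·(2M1+M2)/6=-49/41
seg 2: a=3, c=M2/2=-225/164, d=(M3−M2)/(6·2)=63/328, b=Δ2−h2·(2M2+M3)/6=121/82
seg 3: a=2, c=M3/2=-9/41, d=(M4−M3)/(6·2)=3/82, b=Δ3−h3·(2M3+M4)/6=-70/41
t_q=1/2 → seg 0, τ=1/2; S=3+-160/41·τ+0·τ²+37/41·τ³=381/328

  seg 0: a=3 b=-160/41 c=0 d=37/41
  seg 1: a=0 b=-49/41 c=111/41 d=-223/328
  seg 2: a=3 b=121/82 c=-225/164 d=63/328
  seg 3: a=2 b=-70/41 c=-9/41 d=3/82
S(1/2) = 381/328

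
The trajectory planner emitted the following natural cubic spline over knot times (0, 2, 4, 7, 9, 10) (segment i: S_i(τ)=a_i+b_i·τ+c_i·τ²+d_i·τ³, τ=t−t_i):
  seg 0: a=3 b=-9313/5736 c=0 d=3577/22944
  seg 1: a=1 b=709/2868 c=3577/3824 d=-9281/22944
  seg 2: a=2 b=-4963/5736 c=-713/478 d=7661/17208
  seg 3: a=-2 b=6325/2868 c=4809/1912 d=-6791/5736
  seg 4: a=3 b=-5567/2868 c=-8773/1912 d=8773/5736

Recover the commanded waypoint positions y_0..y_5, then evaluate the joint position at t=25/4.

y_0 = S_0(0) = a_0 = 3
y_1 = S_1(0) = a_1 = 1
y_2 = S_2(0) = a_2 = 2
y_3 = S_3(0) = a_3 = -2
y_4 = S_4(0) = a_4 = 3
y_5 = S_4(1) = -2
t_q=25/4 is in segment 2 (τ=9/4); S_2(τ)=-296995/122368

y_0=3 y_1=1 y_2=2 y_3=-2 y_4=3 y_5=-2
S(25/4) = -296995/122368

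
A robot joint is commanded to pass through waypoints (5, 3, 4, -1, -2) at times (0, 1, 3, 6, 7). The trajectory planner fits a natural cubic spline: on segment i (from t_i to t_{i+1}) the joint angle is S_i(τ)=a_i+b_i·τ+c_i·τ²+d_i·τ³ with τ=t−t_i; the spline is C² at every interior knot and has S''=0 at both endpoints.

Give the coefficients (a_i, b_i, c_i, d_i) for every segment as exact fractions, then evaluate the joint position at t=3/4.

  seg 0: a=5 b=-6025/2364 c=0 d=1297/2364
  seg 1: a=3 b=-1067/1182 c=1297/788 d=-2233/4728
  seg 2: a=4 b=8/591 c=-234/197 d=371/1773
  seg 3: a=-1 b=-865/591 c=137/197 d=-137/591
S(3/4) = 167433/50432

Δ: Δ0=-2, Δ1=1/2, Δ2=-5/3, Δ3=-1
row 1: diag=6, rhs=15; c'=1/3, d'=5/2
row 2: denom=10−2·1/3=28/3; d'=(-13−2·5/2)/(28/3)=-27/14
row 3: denom=8−3·9/28=197/28; d'=(4−3·-27/14)/(197/28)=274/197
back: M3=274/197
back: M2=-27/14−9/28·274/197=-468/197
back: M1=5/2−1/3·-468/197=1297/394
M: M0=0, M1=1297/394, M2=-468/197, M3=274/197, M4=0
seg 0: a=5, c=M0/2=0, d=(M1−M0)/(6·1)=1297/2364, b=Δ0−h0·(2M0+M1)/6=-6025/2364
seg 1: a=3, c=M1/2=1297/788, d=(M2−M1)/(6·2)=-2233/4728, b=Δ1−h1·(2M1+M2)/6=-1067/1182
seg 2: a=4, c=M2/2=-234/197, d=(M3−M2)/(6·3)=371/1773, b=Δ2−h2·(2M2+M3)/6=8/591
seg 3: a=-1, c=M3/2=137/197, d=(M4−M3)/(6·1)=-137/591, b=Δ3−h3·(2M3+M4)/6=-865/591
t_q=3/4 → seg 0, τ=3/4; S=5+-6025/2364·τ+0·τ²+1297/2364·τ³=167433/50432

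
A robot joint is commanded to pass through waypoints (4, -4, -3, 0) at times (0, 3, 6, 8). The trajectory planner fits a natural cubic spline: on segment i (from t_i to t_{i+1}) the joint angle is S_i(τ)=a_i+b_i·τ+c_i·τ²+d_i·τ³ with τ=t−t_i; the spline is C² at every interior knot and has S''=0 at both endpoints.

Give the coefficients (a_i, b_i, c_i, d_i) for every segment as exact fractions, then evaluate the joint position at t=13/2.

Δ: Δ0=-8/3, Δ1=1/3, Δ2=3/2
row 1: diag=12, rhs=18; c'=1/4, d'=3/2
row 2: denom=10−3·1/4=37/4; d'=(7−3·3/2)/(37/4)=10/37
back: M2=10/37
back: M1=3/2−1/4·10/37=53/37
M: M0=0, M1=53/37, M2=10/37, M3=0
seg 0: a=4, c=M0/2=0, d=(M1−M0)/(6·3)=53/666, b=Δ0−h0·(2M0+M1)/6=-751/222
seg 1: a=-4, c=M1/2=53/74, d=(M2−M1)/(6·3)=-43/666, b=Δ1−h1·(2M1+M2)/6=-137/111
seg 2: a=-3, c=M2/2=5/37, d=(M3−M2)/(6·2)=-5/222, b=Δ2−h2·(2M2+M3)/6=293/222
t_q=13/2 → seg 2, τ=1/2; S=-3+293/222·τ+5/37·τ²+-5/222·τ³=-1367/592

  seg 0: a=4 b=-751/222 c=0 d=53/666
  seg 1: a=-4 b=-137/111 c=53/74 d=-43/666
  seg 2: a=-3 b=293/222 c=5/37 d=-5/222
S(13/2) = -1367/592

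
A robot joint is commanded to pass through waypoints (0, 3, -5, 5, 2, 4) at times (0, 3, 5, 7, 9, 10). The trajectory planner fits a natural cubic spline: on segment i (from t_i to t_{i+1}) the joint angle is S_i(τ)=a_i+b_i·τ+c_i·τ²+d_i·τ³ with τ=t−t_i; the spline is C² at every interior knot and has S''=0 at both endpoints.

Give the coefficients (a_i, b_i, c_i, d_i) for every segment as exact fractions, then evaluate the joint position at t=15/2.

Δ: Δ0=1, Δ1=-4, Δ2=5, Δ3=-3/2, Δ4=2
row 1: diag=10, rhs=-30; c'=1/5, d'=-3
row 2: denom=8−2·1/5=38/5; d'=(54−2·-3)/(38/5)=150/19
row 3: denom=8−2·5/19=142/19; d'=(-39−2·150/19)/(142/19)=-1041/142
row 4: denom=6−2·19/71=388/71; d'=(21−2·-1041/142)/(388/71)=633/97
back: M4=633/97
back: M3=-1041/142−19/71·633/97=-1761/194
back: M2=150/19−5/19·-1761/194=1995/194
back: M1=-3−1/5·1995/194=-981/194
M: M0=0, M1=-981/194, M2=1995/194, M3=-1761/194, M4=633/97, M5=0
seg 0: a=0, c=M0/2=0, d=(M1−M0)/(6·3)=-109/388, b=Δ0−h0·(2M0+M1)/6=1369/388
seg 1: a=3, c=M1/2=-981/388, d=(M2−M1)/(6·2)=124/97, b=Δ1−h1·(2M1+M2)/6=-787/194
seg 2: a=-5, c=M2/2=1995/388, d=(M3−M2)/(6·2)=-313/194, b=Δ2−h2·(2M2+M3)/6=227/194
seg 3: a=5, c=M3/2=-1761/388, d=(M4−M3)/(6·2)=1009/776, b=Δ3−h3·(2M3+M4)/6=461/194
seg 4: a=2, c=M4/2=633/194, d=(M5−M4)/(6·1)=-211/194, b=Δ4−h4·(2M4+M5)/6=-17/97
t_q=15/2 → seg 3, τ=1/2; S=5+461/194·τ+-1761/388·τ²+1009/776·τ³=32381/6208

  seg 0: a=0 b=1369/388 c=0 d=-109/388
  seg 1: a=3 b=-787/194 c=-981/388 d=124/97
  seg 2: a=-5 b=227/194 c=1995/388 d=-313/194
  seg 3: a=5 b=461/194 c=-1761/388 d=1009/776
  seg 4: a=2 b=-17/97 c=633/194 d=-211/194
S(15/2) = 32381/6208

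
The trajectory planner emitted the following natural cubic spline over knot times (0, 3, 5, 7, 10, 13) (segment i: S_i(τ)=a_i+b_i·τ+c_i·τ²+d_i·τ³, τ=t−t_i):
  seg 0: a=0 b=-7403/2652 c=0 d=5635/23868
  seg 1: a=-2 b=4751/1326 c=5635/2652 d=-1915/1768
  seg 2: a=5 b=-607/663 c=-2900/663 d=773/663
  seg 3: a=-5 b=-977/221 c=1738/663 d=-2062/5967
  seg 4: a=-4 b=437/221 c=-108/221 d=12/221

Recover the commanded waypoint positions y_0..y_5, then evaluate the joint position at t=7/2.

y_0 = S_0(0) = a_0 = 0
y_1 = S_1(0) = a_1 = -2
y_2 = S_2(0) = a_2 = 5
y_3 = S_3(0) = a_3 = -5
y_4 = S_4(0) = a_4 = -4
y_5 = S_4(3) = -1
t_q=7/2 is in segment 1 (τ=1/2); S_1(τ)=2649/14144

y_0=0 y_1=-2 y_2=5 y_3=-5 y_4=-4 y_5=-1
S(7/2) = 2649/14144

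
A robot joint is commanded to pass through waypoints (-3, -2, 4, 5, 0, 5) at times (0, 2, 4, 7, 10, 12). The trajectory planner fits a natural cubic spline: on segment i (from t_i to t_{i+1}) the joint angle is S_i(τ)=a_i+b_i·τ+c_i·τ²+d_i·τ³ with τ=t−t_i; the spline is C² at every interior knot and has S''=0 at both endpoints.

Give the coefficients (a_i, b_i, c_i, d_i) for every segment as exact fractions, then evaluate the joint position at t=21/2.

Δ: Δ0=1/2, Δ1=3, Δ2=1/3, Δ3=-5/3, Δ4=5/2
row 1: diag=8, rhs=15; c'=1/4, d'=15/8
row 2: denom=10−2·1/4=19/2; d'=(-16−2·15/8)/(19/2)=-79/38
row 3: denom=12−3·6/19=210/19; d'=(-12−3·-79/38)/(210/19)=-73/140
row 4: denom=10−3·19/70=643/70; d'=(25−3·-73/140)/(643/70)=3719/1286
back: M4=3719/1286
back: M3=-73/140−19/70·3719/1286=-840/643
back: M2=-79/38−6/19·-840/643=-2143/1286
back: M1=15/8−1/4·-2143/1286=2947/1286
M: M0=0, M1=2947/1286, M2=-2143/1286, M3=-840/643, M4=3719/1286, M5=0
seg 0: a=-3, c=M0/2=0, d=(M1−M0)/(6·2)=2947/15432, b=Δ0−h0·(2M0+M1)/6=-509/1929
seg 1: a=-2, c=M1/2=2947/2572, d=(M2−M1)/(6·2)=-2545/7716, b=Δ1−h1·(2M1+M2)/6=7823/3858
seg 2: a=4, c=M2/2=-2143/2572, d=(M3−M2)/(6·3)=463/23148, b=Δ2−h2·(2M2+M3)/6=10235/3858
seg 3: a=5, c=M3/2=-420/643, d=(M4−M3)/(6·3)=5399/23148, b=Δ3−h3·(2M3+M4)/6=-13937/7716
seg 4: a=0, c=M4/2=3719/2572, d=(M5−M4)/(6·2)=-3719/15432, b=Δ4−h4·(2M4+M5)/6=2207/3858
t_q=21/2 → seg 4, τ=1/2; S=0+2207/3858·τ+3719/2572·τ²+-3719/15432·τ³=25407/41152

  seg 0: a=-3 b=-509/1929 c=0 d=2947/15432
  seg 1: a=-2 b=7823/3858 c=2947/2572 d=-2545/7716
  seg 2: a=4 b=10235/3858 c=-2143/2572 d=463/23148
  seg 3: a=5 b=-13937/7716 c=-420/643 d=5399/23148
  seg 4: a=0 b=2207/3858 c=3719/2572 d=-3719/15432
S(21/2) = 25407/41152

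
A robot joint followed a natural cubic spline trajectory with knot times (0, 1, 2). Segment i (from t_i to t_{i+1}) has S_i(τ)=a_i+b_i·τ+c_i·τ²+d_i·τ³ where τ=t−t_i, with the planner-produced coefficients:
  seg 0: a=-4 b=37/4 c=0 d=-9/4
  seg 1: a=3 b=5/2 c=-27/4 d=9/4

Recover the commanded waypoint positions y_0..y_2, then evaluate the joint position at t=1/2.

y_0=-4 y_1=3 y_2=1
S(1/2) = 11/32

y_0 = S_0(0) = a_0 = -4
y_1 = S_1(0) = a_1 = 3
y_2 = S_1(1) = 1
t_q=1/2 is in segment 0 (τ=1/2); S_0(τ)=11/32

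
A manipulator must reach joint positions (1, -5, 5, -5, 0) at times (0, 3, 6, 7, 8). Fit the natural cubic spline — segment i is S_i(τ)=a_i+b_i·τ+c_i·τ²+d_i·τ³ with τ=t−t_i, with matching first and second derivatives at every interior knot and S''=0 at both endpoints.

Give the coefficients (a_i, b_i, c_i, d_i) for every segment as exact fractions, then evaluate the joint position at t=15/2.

  seg 0: a=1 b=-1783/336 c=0 d=1111/3024
  seg 1: a=-5 b=775/168 c=1111/336 d=-3763/3024
  seg 2: a=5 b=-439/48 c=-221/28 d=2365/336
  seg 3: a=-5 b=-641/168 c=1481/112 d=-1481/336
S(15/2) = -3721/896

Δ: Δ0=-2, Δ1=10/3, Δ2=-10, Δ3=5
row 1: diag=12, rhs=32; c'=1/4, d'=8/3
row 2: denom=8−3·1/4=29/4; d'=(-80−3·8/3)/(29/4)=-352/29
row 3: denom=4−1·4/29=112/29; d'=(90−1·-352/29)/(112/29)=1481/56
back: M3=1481/56
back: M2=-352/29−4/29·1481/56=-221/14
back: M1=8/3−1/4·-221/14=1111/168
M: M0=0, M1=1111/168, M2=-221/14, M3=1481/56, M4=0
seg 0: a=1, c=M0/2=0, d=(M1−M0)/(6·3)=1111/3024, b=Δ0−h0·(2M0+M1)/6=-1783/336
seg 1: a=-5, c=M1/2=1111/336, d=(M2−M1)/(6·3)=-3763/3024, b=Δ1−h1·(2M1+M2)/6=775/168
seg 2: a=5, c=M2/2=-221/28, d=(M3−M2)/(6·1)=2365/336, b=Δ2−h2·(2M2+M3)/6=-439/48
seg 3: a=-5, c=M3/2=1481/112, d=(M4−M3)/(6·1)=-1481/336, b=Δ3−h3·(2M3+M4)/6=-641/168
t_q=15/2 → seg 3, τ=1/2; S=-5+-641/168·τ+1481/112·τ²+-1481/336·τ³=-3721/896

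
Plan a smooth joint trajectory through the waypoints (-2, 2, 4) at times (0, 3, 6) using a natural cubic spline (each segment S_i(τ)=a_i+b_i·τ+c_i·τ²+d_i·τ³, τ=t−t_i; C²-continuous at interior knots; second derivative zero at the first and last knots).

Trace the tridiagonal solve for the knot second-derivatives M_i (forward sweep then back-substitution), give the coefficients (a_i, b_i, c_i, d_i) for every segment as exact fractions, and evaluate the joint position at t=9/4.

  seg 0: a=-2 b=3/2 c=0 d=-1/54
  seg 1: a=2 b=1 c=-1/6 d=1/54
S(9/4) = 149/128

Δ: Δ0=4/3, Δ1=2/3
row 1: diag=12, rhs=-4; c'=1/4, d'=-1/3
back: M1=-1/3
M: M0=0, M1=-1/3, M2=0
seg 0: a=-2, c=M0/2=0, d=(M1−M0)/(6·3)=-1/54, b=Δ0−h0·(2M0+M1)/6=3/2
seg 1: a=2, c=M1/2=-1/6, d=(M2−M1)/(6·3)=1/54, b=Δ1−h1·(2M1+M2)/6=1
t_q=9/4 → seg 0, τ=9/4; S=-2+3/2·τ+0·τ²+-1/54·τ³=149/128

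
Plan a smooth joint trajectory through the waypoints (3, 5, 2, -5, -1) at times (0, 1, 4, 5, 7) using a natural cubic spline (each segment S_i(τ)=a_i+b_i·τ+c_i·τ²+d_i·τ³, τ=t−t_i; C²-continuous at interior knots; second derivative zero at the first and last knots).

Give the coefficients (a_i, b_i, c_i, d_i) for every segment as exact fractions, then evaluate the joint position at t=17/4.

  seg 0: a=3 b=325/161 c=0 d=-3/161
  seg 1: a=5 b=316/161 c=-9/161 d=-50/161
  seg 2: a=2 b=-1088/161 c=-459/161 d=60/23
  seg 3: a=-5 b=-746/161 c=801/161 d=-267/322
S(17/4) = 223/1288

Δ: Δ0=2, Δ1=-1, Δ2=-7, Δ3=2
row 1: diag=8, rhs=-18; c'=3/8, d'=-9/4
row 2: denom=8−3·3/8=55/8; d'=(-36−3·-9/4)/(55/8)=-234/55
row 3: denom=6−1·8/55=322/55; d'=(54−1·-234/55)/(322/55)=1602/161
back: M3=1602/161
back: M2=-234/55−8/55·1602/161=-918/161
back: M1=-9/4−3/8·-918/161=-18/161
M: M0=0, M1=-18/161, M2=-918/161, M3=1602/161, M4=0
seg 0: a=3, c=M0/2=0, d=(M1−M0)/(6·1)=-3/161, b=Δ0−h0·(2M0+M1)/6=325/161
seg 1: a=5, c=M1/2=-9/161, d=(M2−M1)/(6·3)=-50/161, b=Δ1−h1·(2M1+M2)/6=316/161
seg 2: a=2, c=M2/2=-459/161, d=(M3−M2)/(6·1)=60/23, b=Δ2−h2·(2M2+M3)/6=-1088/161
seg 3: a=-5, c=M3/2=801/161, d=(M4−M3)/(6·2)=-267/322, b=Δ3−h3·(2M3+M4)/6=-746/161
t_q=17/4 → seg 2, τ=1/4; S=2+-1088/161·τ+-459/161·τ²+60/23·τ³=223/1288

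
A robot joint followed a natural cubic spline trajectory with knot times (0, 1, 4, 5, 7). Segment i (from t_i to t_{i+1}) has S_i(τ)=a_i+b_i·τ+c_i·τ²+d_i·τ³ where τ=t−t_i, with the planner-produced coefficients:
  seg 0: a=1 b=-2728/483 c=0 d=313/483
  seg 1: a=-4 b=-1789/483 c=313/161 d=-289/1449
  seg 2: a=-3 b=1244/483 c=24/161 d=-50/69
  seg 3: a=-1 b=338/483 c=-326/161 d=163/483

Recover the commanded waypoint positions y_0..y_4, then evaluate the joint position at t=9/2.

y_0=1 y_1=-4 y_2=-3 y_3=-1 y_4=-5
S(9/2) = -1137/644

y_0 = S_0(0) = a_0 = 1
y_1 = S_1(0) = a_1 = -4
y_2 = S_2(0) = a_2 = -3
y_3 = S_3(0) = a_3 = -1
y_4 = S_3(2) = -5
t_q=9/2 is in segment 2 (τ=1/2); S_2(τ)=-1137/644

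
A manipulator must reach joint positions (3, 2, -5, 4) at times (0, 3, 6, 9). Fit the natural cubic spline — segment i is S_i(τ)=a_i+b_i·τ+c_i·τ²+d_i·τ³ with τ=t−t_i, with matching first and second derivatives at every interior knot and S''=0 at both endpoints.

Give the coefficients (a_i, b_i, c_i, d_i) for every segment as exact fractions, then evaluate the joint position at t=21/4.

  seg 0: a=3 b=5/9 c=0 d=-8/81
  seg 1: a=2 b=-19/9 c=-8/9 d=22/81
  seg 2: a=-5 b=-1/9 c=14/9 d=-14/81
S(21/4) = -133/32

Δ: Δ0=-1/3, Δ1=-7/3, Δ2=3
row 1: diag=12, rhs=-12; c'=1/4, d'=-1
row 2: denom=12−3·1/4=45/4; d'=(32−3·-1)/(45/4)=28/9
back: M2=28/9
back: M1=-1−1/4·28/9=-16/9
M: M0=0, M1=-16/9, M2=28/9, M3=0
seg 0: a=3, c=M0/2=0, d=(M1−M0)/(6·3)=-8/81, b=Δ0−h0·(2M0+M1)/6=5/9
seg 1: a=2, c=M1/2=-8/9, d=(M2−M1)/(6·3)=22/81, b=Δ1−h1·(2M1+M2)/6=-19/9
seg 2: a=-5, c=M2/2=14/9, d=(M3−M2)/(6·3)=-14/81, b=Δ2−h2·(2M2+M3)/6=-1/9
t_q=21/4 → seg 1, τ=9/4; S=2+-19/9·τ+-8/9·τ²+22/81·τ³=-133/32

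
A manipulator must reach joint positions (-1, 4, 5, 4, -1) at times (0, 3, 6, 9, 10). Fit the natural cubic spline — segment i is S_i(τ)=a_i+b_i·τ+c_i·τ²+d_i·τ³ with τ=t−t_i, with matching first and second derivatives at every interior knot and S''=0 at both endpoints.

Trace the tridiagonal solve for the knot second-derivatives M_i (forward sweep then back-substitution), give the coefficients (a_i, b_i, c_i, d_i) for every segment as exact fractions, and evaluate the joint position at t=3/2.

Δ: Δ0=5/3, Δ1=1/3, Δ2=-1/3, Δ3=-5
row 1: diag=12, rhs=-8; c'=1/4, d'=-2/3
row 2: denom=12−3·1/4=45/4; d'=(-4−3·-2/3)/(45/4)=-8/45
row 3: denom=8−3·4/15=36/5; d'=(-28−3·-8/45)/(36/5)=-103/27
back: M3=-103/27
back: M2=-8/45−4/15·-103/27=68/81
back: M1=-2/3−1/4·68/81=-71/81
M: M0=0, M1=-71/81, M2=68/81, M3=-103/27, M4=0
seg 0: a=-1, c=M0/2=0, d=(M1−M0)/(6·3)=-71/1458, b=Δ0−h0·(2M0+M1)/6=341/162
seg 1: a=4, c=M1/2=-71/162, d=(M2−M1)/(6·3)=139/1458, b=Δ1−h1·(2M1+M2)/6=64/81
seg 2: a=5, c=M2/2=34/81, d=(M3−M2)/(6·3)=-377/1458, b=Δ2−h2·(2M2+M3)/6=119/162
seg 3: a=4, c=M3/2=-103/54, d=(M4−M3)/(6·1)=103/162, b=Δ3−h3·(2M3+M4)/6=-302/81
t_q=3/2 → seg 0, τ=3/2; S=-1+341/162·τ+0·τ²+-71/1458·τ³=287/144

  seg 0: a=-1 b=341/162 c=0 d=-71/1458
  seg 1: a=4 b=64/81 c=-71/162 d=139/1458
  seg 2: a=5 b=119/162 c=34/81 d=-377/1458
  seg 3: a=4 b=-302/81 c=-103/54 d=103/162
S(3/2) = 287/144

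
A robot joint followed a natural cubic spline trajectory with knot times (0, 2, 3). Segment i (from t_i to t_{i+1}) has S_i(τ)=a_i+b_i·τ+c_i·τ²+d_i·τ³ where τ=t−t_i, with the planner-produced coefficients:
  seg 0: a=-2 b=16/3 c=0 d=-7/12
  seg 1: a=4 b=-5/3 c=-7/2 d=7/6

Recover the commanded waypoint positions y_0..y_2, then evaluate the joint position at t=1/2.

y_0=-2 y_1=4 y_2=0
S(1/2) = 19/32

y_0 = S_0(0) = a_0 = -2
y_1 = S_1(0) = a_1 = 4
y_2 = S_1(1) = 0
t_q=1/2 is in segment 0 (τ=1/2); S_0(τ)=19/32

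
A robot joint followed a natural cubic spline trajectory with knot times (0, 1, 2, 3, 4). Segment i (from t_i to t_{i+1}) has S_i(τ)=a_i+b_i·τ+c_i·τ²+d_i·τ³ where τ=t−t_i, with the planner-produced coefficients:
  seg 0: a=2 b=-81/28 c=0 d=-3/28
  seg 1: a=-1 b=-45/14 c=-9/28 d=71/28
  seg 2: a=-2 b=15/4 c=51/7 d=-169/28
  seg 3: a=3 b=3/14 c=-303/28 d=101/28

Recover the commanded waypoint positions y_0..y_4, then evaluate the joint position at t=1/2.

y_0 = S_0(0) = a_0 = 2
y_1 = S_1(0) = a_1 = -1
y_2 = S_2(0) = a_2 = -2
y_3 = S_3(0) = a_3 = 3
y_4 = S_3(1) = -4
t_q=1/2 is in segment 0 (τ=1/2); S_0(τ)=121/224

y_0=2 y_1=-1 y_2=-2 y_3=3 y_4=-4
S(1/2) = 121/224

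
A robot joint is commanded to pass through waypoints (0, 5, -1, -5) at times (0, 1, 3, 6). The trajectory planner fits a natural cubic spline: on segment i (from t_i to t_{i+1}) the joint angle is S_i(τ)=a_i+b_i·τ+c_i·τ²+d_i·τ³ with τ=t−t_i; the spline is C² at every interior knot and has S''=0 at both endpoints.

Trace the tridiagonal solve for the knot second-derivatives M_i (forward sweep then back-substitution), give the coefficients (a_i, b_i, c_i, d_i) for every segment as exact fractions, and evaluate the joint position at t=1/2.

Δ: Δ0=5, Δ1=-3, Δ2=-4/3
row 1: diag=6, rhs=-48; c'=1/3, d'=-8
row 2: denom=10−2·1/3=28/3; d'=(10−2·-8)/(28/3)=39/14
back: M2=39/14
back: M1=-8−1/3·39/14=-125/14
M: M0=0, M1=-125/14, M2=39/14, M3=0
seg 0: a=0, c=M0/2=0, d=(M1−M0)/(6·1)=-125/84, b=Δ0−h0·(2M0+M1)/6=545/84
seg 1: a=5, c=M1/2=-125/28, d=(M2−M1)/(6·2)=41/42, b=Δ1−h1·(2M1+M2)/6=85/42
seg 2: a=-1, c=M2/2=39/28, d=(M3−M2)/(6·3)=-13/84, b=Δ2−h2·(2M2+M3)/6=-173/42
t_q=1/2 → seg 0, τ=1/2; S=0+545/84·τ+0·τ²+-125/84·τ³=685/224

  seg 0: a=0 b=545/84 c=0 d=-125/84
  seg 1: a=5 b=85/42 c=-125/28 d=41/42
  seg 2: a=-1 b=-173/42 c=39/28 d=-13/84
S(1/2) = 685/224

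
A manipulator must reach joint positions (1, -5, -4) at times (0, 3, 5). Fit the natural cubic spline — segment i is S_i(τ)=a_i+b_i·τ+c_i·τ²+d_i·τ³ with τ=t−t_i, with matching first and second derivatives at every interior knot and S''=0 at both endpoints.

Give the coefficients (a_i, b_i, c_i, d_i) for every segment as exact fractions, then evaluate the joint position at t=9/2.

  seg 0: a=1 b=-11/4 c=0 d=1/12
  seg 1: a=-5 b=-1/2 c=3/4 d=-1/8
S(9/2) = -287/64

Δ: Δ0=-2, Δ1=1/2
row 1: diag=10, rhs=15; c'=1/5, d'=3/2
back: M1=3/2
M: M0=0, M1=3/2, M2=0
seg 0: a=1, c=M0/2=0, d=(M1−M0)/(6·3)=1/12, b=Δ0−h0·(2M0+M1)/6=-11/4
seg 1: a=-5, c=M1/2=3/4, d=(M2−M1)/(6·2)=-1/8, b=Δ1−h1·(2M1+M2)/6=-1/2
t_q=9/2 → seg 1, τ=3/2; S=-5+-1/2·τ+3/4·τ²+-1/8·τ³=-287/64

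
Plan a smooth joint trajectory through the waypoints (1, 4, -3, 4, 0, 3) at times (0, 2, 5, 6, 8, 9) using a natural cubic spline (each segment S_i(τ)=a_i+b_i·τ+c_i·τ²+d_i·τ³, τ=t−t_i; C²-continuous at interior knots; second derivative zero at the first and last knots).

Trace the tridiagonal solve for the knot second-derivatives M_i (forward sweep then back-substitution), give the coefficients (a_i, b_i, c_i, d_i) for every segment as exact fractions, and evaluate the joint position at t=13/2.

  seg 0: a=1 b=794/237 c=0 d=-877/1896
  seg 1: a=4 b=-1043/474 c=-877/316 d=863/948
  seg 2: a=-3 b=5429/948 c=428/79 d=-3929/948
  seg 3: a=4 b=1957/474 c=-2217/316 d=1873/948
  seg 4: a=0 b=-107/474 c=1529/316 d=-1529/948
S(13/2) = 11521/2528

Δ: Δ0=3/2, Δ1=-7/3, Δ2=7, Δ3=-2, Δ4=3
row 1: diag=10, rhs=-23; c'=3/10, d'=-23/10
row 2: denom=8−3·3/10=71/10; d'=(56−3·-23/10)/(71/10)=629/71
row 3: denom=6−1·10/71=416/71; d'=(-54−1·629/71)/(416/71)=-4463/416
row 4: denom=6−2·71/208=553/104; d'=(30−2·-4463/416)/(553/104)=1529/158
back: M4=1529/158
back: M3=-4463/416−71/208·1529/158=-2217/158
back: M2=629/71−10/71·-2217/158=856/79
back: M1=-23/10−3/10·856/79=-877/158
M: M0=0, M1=-877/158, M2=856/79, M3=-2217/158, M4=1529/158, M5=0
seg 0: a=1, c=M0/2=0, d=(M1−M0)/(6·2)=-877/1896, b=Δ0−h0·(2M0+M1)/6=794/237
seg 1: a=4, c=M1/2=-877/316, d=(M2−M1)/(6·3)=863/948, b=Δ1−h1·(2M1+M2)/6=-1043/474
seg 2: a=-3, c=M2/2=428/79, d=(M3−M2)/(6·1)=-3929/948, b=Δ2−h2·(2M2+M3)/6=5429/948
seg 3: a=4, c=M3/2=-2217/316, d=(M4−M3)/(6·2)=1873/948, b=Δ3−h3·(2M3+M4)/6=1957/474
seg 4: a=0, c=M4/2=1529/316, d=(M5−M4)/(6·1)=-1529/948, b=Δ4−h4·(2M4+M5)/6=-107/474
t_q=13/2 → seg 3, τ=1/2; S=4+1957/474·τ+-2217/316·τ²+1873/948·τ³=11521/2528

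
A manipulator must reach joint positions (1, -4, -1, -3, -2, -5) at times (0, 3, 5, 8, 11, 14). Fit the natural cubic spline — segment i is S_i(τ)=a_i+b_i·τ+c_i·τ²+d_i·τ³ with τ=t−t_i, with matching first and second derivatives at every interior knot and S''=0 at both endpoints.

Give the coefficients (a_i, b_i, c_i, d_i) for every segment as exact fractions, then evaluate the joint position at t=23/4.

Δ: Δ0=-5/3, Δ1=3/2, Δ2=-2/3, Δ3=1/3, Δ4=-1
row 1: diag=10, rhs=19; c'=1/5, d'=19/10
row 2: denom=10−2·1/5=48/5; d'=(-13−2·19/10)/(48/5)=-7/4
row 3: denom=12−3·5/16=177/16; d'=(6−3·-7/4)/(177/16)=60/59
row 4: denom=12−3·16/59=660/59; d'=(-8−3·60/59)/(660/59)=-163/165
back: M4=-163/165
back: M3=60/59−16/59·-163/165=212/165
back: M2=-7/4−5/16·212/165=-71/33
back: M1=19/10−1/5·-71/33=769/330
M: M0=0, M1=769/330, M2=-71/33, M3=212/165, M4=-163/165, M5=0
seg 0: a=1, c=M0/2=0, d=(M1−M0)/(6·3)=769/5940, b=Δ0−h0·(2M0+M1)/6=-623/220
seg 1: a=-4, c=M1/2=769/660, d=(M2−M1)/(6·2)=-493/1320, b=Δ1−h1·(2M1+M2)/6=73/110
seg 2: a=-1, c=M2/2=-71/66, d=(M3−M2)/(6·3)=21/110, b=Δ2−h2·(2M2+M3)/6=139/165
seg 3: a=-3, c=M3/2=106/165, d=(M4−M3)/(6·3)=-25/198, b=Δ3−h3·(2M3+M4)/6=-151/330
seg 4: a=-2, c=M4/2=-163/330, d=(M5−M4)/(6·3)=163/2970, b=Δ4−h4·(2M4+M5)/6=-2/165
t_q=23/4 → seg 2, τ=3/4; S=-1+139/165·τ+-71/66·τ²+21/110·τ³=-1257/1408

  seg 0: a=1 b=-623/220 c=0 d=769/5940
  seg 1: a=-4 b=73/110 c=769/660 d=-493/1320
  seg 2: a=-1 b=139/165 c=-71/66 d=21/110
  seg 3: a=-3 b=-151/330 c=106/165 d=-25/198
  seg 4: a=-2 b=-2/165 c=-163/330 d=163/2970
S(23/4) = -1257/1408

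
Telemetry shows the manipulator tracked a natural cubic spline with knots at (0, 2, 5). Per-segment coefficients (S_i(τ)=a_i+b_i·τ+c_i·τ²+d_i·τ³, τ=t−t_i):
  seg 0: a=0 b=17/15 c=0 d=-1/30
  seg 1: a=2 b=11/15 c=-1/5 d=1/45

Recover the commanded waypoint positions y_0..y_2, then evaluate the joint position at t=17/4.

y_0 = S_0(0) = a_0 = 0
y_1 = S_1(0) = a_1 = 2
y_2 = S_1(3) = 3
t_q=17/4 is in segment 1 (τ=9/4); S_1(τ)=185/64

y_0=0 y_1=2 y_2=3
S(17/4) = 185/64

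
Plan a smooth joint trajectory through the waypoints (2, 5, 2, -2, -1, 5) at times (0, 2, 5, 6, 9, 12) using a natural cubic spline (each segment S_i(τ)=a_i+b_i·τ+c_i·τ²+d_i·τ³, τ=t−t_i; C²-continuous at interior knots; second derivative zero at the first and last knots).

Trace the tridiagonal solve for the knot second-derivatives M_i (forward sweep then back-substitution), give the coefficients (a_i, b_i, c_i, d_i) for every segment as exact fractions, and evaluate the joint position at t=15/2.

Δ: Δ0=3/2, Δ1=-1, Δ2=-4, Δ3=1/3, Δ4=2
row 1: diag=10, rhs=-15; c'=3/10, d'=-3/2
row 2: denom=8−3·3/10=71/10; d'=(-18−3·-3/2)/(71/10)=-135/71
row 3: denom=8−1·10/71=558/71; d'=(26−1·-135/71)/(558/71)=1981/558
row 4: denom=12−3·71/186=673/62; d'=(10−3·1981/558)/(673/62)=-121/2019
back: M4=-121/2019
back: M3=1981/558−71/186·-121/2019=7214/2019
back: M2=-135/71−10/71·7214/2019=-4855/2019
back: M1=-3/2−3/10·-4855/2019=-524/673
M: M0=0, M1=-524/673, M2=-4855/2019, M3=7214/2019, M4=-121/2019, M5=0
seg 0: a=2, c=M0/2=0, d=(M1−M0)/(6·2)=-131/2019, b=Δ0−h0·(2M0+M1)/6=7105/4038
seg 1: a=5, c=M1/2=-262/673, d=(M2−M1)/(6·3)=-3283/36342, b=Δ1−h1·(2M1+M2)/6=3961/4038
seg 2: a=2, c=M2/2=-4855/4038, d=(M3−M2)/(6·1)=1341/1346, b=Δ2−h2·(2M2+M3)/6=-7660/2019
seg 3: a=-2, c=M3/2=3607/2019, d=(M4−M3)/(6·3)=-815/4038, b=Δ3−h3·(2M3+M4)/6=-12961/4038
seg 4: a=-1, c=M4/2=-121/4038, d=(M5−M4)/(6·3)=121/36342, b=Δ4−h4·(2M4+M5)/6=4159/2019
t_q=15/2 → seg 3, τ=3/2; S=-2+-12961/4038·τ+3607/2019·τ²+-815/4038·τ³=-37431/10768

  seg 0: a=2 b=7105/4038 c=0 d=-131/2019
  seg 1: a=5 b=3961/4038 c=-262/673 d=-3283/36342
  seg 2: a=2 b=-7660/2019 c=-4855/4038 d=1341/1346
  seg 3: a=-2 b=-12961/4038 c=3607/2019 d=-815/4038
  seg 4: a=-1 b=4159/2019 c=-121/4038 d=121/36342
S(15/2) = -37431/10768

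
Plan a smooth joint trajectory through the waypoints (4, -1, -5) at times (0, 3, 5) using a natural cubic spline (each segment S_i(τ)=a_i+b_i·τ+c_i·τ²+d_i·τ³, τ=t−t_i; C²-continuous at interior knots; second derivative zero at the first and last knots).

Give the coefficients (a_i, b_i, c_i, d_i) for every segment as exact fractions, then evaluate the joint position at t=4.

  seg 0: a=4 b=-47/30 c=0 d=-1/90
  seg 1: a=-1 b=-28/15 c=-1/10 d=1/60
S(4) = -59/20

Δ: Δ0=-5/3, Δ1=-2
row 1: diag=10, rhs=-2; c'=1/5, d'=-1/5
back: M1=-1/5
M: M0=0, M1=-1/5, M2=0
seg 0: a=4, c=M0/2=0, d=(M1−M0)/(6·3)=-1/90, b=Δ0−h0·(2M0+M1)/6=-47/30
seg 1: a=-1, c=M1/2=-1/10, d=(M2−M1)/(6·2)=1/60, b=Δ1−h1·(2M1+M2)/6=-28/15
t_q=4 → seg 1, τ=1; S=-1+-28/15·τ+-1/10·τ²+1/60·τ³=-59/20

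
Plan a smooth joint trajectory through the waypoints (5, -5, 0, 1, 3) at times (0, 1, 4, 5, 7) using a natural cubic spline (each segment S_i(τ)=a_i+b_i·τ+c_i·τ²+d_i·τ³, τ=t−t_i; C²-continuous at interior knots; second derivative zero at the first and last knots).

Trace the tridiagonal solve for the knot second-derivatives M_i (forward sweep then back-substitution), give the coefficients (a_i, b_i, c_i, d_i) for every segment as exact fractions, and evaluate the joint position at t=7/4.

  seg 0: a=5 b=-11341/966 c=0 d=1681/966
  seg 1: a=-5 b=-3149/483 c=1681/322 d=-2407/2898
  seg 2: a=0 b=2297/966 c=-363/161 d=121/138
  seg 3: a=1 b=241/483 c=121/322 d=-121/1932
S(7/4) = -150513/20608

Δ: Δ0=-10, Δ1=5/3, Δ2=1, Δ3=1
row 1: diag=8, rhs=70; c'=3/8, d'=35/4
row 2: denom=8−3·3/8=55/8; d'=(-4−3·35/4)/(55/8)=-22/5
row 3: denom=6−1·8/55=322/55; d'=(0−1·-22/5)/(322/55)=121/161
back: M3=121/161
back: M2=-22/5−8/55·121/161=-726/161
back: M1=35/4−3/8·-726/161=1681/161
M: M0=0, M1=1681/161, M2=-726/161, M3=121/161, M4=0
seg 0: a=5, c=M0/2=0, d=(M1−M0)/(6·1)=1681/966, b=Δ0−h0·(2M0+M1)/6=-11341/966
seg 1: a=-5, c=M1/2=1681/322, d=(M2−M1)/(6·3)=-2407/2898, b=Δ1−h1·(2M1+M2)/6=-3149/483
seg 2: a=0, c=M2/2=-363/161, d=(M3−M2)/(6·1)=121/138, b=Δ2−h2·(2M2+M3)/6=2297/966
seg 3: a=1, c=M3/2=121/322, d=(M4−M3)/(6·2)=-121/1932, b=Δ3−h3·(2M3+M4)/6=241/483
t_q=7/4 → seg 1, τ=3/4; S=-5+-3149/483·τ+1681/322·τ²+-2407/2898·τ³=-150513/20608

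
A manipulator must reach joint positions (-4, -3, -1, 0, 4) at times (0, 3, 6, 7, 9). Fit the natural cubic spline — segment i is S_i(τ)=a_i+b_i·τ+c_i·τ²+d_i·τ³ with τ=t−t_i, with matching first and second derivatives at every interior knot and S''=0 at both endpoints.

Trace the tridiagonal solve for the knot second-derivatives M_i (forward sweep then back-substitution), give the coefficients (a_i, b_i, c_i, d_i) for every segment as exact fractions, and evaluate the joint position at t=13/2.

  seg 0: a=-4 b=22/85 c=0 d=19/2295
  seg 1: a=-3 b=41/85 c=19/255 d=-2/459
  seg 2: a=-1 b=69/85 c=3/85 d=13/85
  seg 3: a=0 b=114/85 c=42/85 d=-7/85
S(13/2) = -77/136

Δ: Δ0=1/3, Δ1=2/3, Δ2=1, Δ3=2
row 1: diag=12, rhs=2; c'=1/4, d'=1/6
row 2: denom=8−3·1/4=29/4; d'=(2−3·1/6)/(29/4)=6/29
row 3: denom=6−1·4/29=170/29; d'=(6−1·6/29)/(170/29)=84/85
back: M3=84/85
back: M2=6/29−4/29·84/85=6/85
back: M1=1/6−1/4·6/85=38/255
M: M0=0, M1=38/255, M2=6/85, M3=84/85, M4=0
seg 0: a=-4, c=M0/2=0, d=(M1−M0)/(6·3)=19/2295, b=Δ0−h0·(2M0+M1)/6=22/85
seg 1: a=-3, c=M1/2=19/255, d=(M2−M1)/(6·3)=-2/459, b=Δ1−h1·(2M1+M2)/6=41/85
seg 2: a=-1, c=M2/2=3/85, d=(M3−M2)/(6·1)=13/85, b=Δ2−h2·(2M2+M3)/6=69/85
seg 3: a=0, c=M3/2=42/85, d=(M4−M3)/(6·2)=-7/85, b=Δ3−h3·(2M3+M4)/6=114/85
t_q=13/2 → seg 2, τ=1/2; S=-1+69/85·τ+3/85·τ²+13/85·τ³=-77/136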